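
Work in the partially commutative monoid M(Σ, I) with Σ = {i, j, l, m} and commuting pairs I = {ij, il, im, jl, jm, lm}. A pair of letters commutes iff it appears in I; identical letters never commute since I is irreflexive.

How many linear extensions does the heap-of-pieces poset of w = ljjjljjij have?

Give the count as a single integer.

#0=l has no predecessor
#1=j has no predecessor
#2=j depends on [1:j]
#3=j depends on [2:j]
#4=l depends on [0:l]
#5=j depends on [3:j]
#6=j depends on [5:j]
#7=i has no predecessor
#8=j depends on [6:j]
sources: [0:l, 1:j, 7:i]
N(rest) = Σ N(rest − s) over sources s of rest; N(one piece) = 1:
  size 1 → [4]=1  [7]=1  [8]=1
  size 2 → [0,4]=1  [4,7]=2  [4,8]=2  [6,8]=1  [7,8]=2
  size 3 → [0,4,7]=3  [0,4,8]=3  [4,6,8]=3  [4,7,8]=6  [5,6,8]=1  [6,7,8]=3
  size 4 → [0,4,6,8]=6  [0,4,7,8]=12  [3,5,6,8]=1  [4,5,6,8]=4  [4,6,7,8]=12  [5,6,7,8]=4
  size 5 → [0,4,5,6,8]=10  [0,4,6,7,8]=30  [2,3,5,6,8]=1  [3,4,5,6,8]=5  [3,5,6,7,8]=5  [4,5,6,7,8]=20
  size 6 → [0,3,4,5,6,8]=15  [0,4,5,6,7,8]=60  [1,2,3,5,6,8]=1  [2,3,4,5,6,8]=6  [2,3,5,6,7,8]=6  [3,4,5,6,7,8]=30
  size 7 → [0,2,3,4,5,6,8]=21  [0,3,4,5,6,7,8]=105  [1,2,3,4,5,6,8]=7  [1,2,3,5,6,7,8]=7  [2,3,4,5,6,7,8]=42
  first=0(l) contributes 56
  first=1(j) contributes 168
  first=7(i) contributes 28
|[w]| = 252

252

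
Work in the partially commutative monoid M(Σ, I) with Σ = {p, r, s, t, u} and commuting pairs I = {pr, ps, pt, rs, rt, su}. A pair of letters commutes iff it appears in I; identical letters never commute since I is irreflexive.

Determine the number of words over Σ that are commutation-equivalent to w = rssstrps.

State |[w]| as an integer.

drop 0:r onto floor
drop 1:s onto floor
drop 2:s onto {1:s}
drop 3:s onto {2:s}
drop 4:t onto {3:s}
drop 5:r onto {0:r}
drop 6:p onto floor
drop 7:s onto {4:t}
ground layer = {0:r, 1:s, 6:p}
drop-orders for the pieces not yet dropped (sum over which currently-grounded one goes next):
  1 to go: {5} 1  {6} 1  {7} 1
  2 to go: {0,5} 1  {4,7} 1  {5,6} 2  {5,7} 2  {6,7} 2
  3 to go: {0,5,6} 3  {0,5,7} 3  {3,4,7} 1  {4,5,7} 3  {4,6,7} 3  {5,6,7} 6
  4 to go: {0,4,5,7} 6  {0,5,6,7} 12  {2,3,4,7} 1  {3,4,5,7} 4  {3,4,6,7} 4  {4,5,6,7} 12
  5 to go: {0,3,4,5,7} 10  {0,4,5,6,7} 30  {1,2,3,4,7} 1  {2,3,4,5,7} 5  {2,3,4,6,7} 5  {3,4,5,6,7} 20
  6 to go: {0,2,3,4,5,7} 15  {0,3,4,5,6,7} 60  {1,2,3,4,5,7} 6  {1,2,3,4,6,7} 6  {2,3,4,5,6,7} 30
  if 0:r drops first: 42 orders
  if 1:s drops first: 105 orders
  if 6:p drops first: 21 orders
heap linearizations: 168

168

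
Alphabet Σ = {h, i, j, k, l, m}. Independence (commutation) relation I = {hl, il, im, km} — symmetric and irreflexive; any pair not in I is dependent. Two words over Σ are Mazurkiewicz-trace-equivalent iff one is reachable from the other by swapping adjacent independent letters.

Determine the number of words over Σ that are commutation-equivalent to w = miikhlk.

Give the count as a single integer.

drop 0:m onto floor
drop 1:i onto floor
drop 2:i onto {1:i}
drop 3:k onto {2:i}
drop 4:h onto {0:m, 3:k}
drop 5:l onto {0:m, 3:k}
drop 6:k onto {4:h, 5:l}
ground layer = {0:m, 1:i}
drop-orders for the pieces not yet dropped (sum over which currently-grounded one goes next):
  1 to go: {6} 1
  2 to go: {4,6} 1  {5,6} 1
  3 to go: {4,5,6} 2
  4 to go: {0,4,5,6} 2  {3,4,5,6} 2
  5 to go: {0,3,4,5,6} 4  {2,3,4,5,6} 2
  if 0:m drops first: 2 orders
  if 1:i drops first: 6 orders
heap linearizations: 8

8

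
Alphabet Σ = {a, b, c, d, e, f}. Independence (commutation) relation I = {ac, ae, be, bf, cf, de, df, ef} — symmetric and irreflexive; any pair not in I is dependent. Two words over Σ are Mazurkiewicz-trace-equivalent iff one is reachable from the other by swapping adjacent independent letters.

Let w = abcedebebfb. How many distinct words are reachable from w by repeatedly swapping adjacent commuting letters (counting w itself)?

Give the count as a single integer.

piece 0:a — minimal
piece 1:b rests on {0:a}
piece 2:c rests on {1:b}
piece 3:e rests on {2:c}
piece 4:d rests on {2:c}
piece 5:e rests on {3:e}
piece 6:b rests on {4:d}
piece 7:e rests on {5:e}
piece 8:b rests on {6:b}
piece 9:f rests on {0:a}
piece 10:b rests on {8:b}
minimal pieces: {0:a}
ways to finish when only these pieces remain (= sum over removing one remaining piece with nothing left below it):
  1 left: {7}→1  {9}→1  {10}→1
  2 left: {5,7}→1  {7,9}→2  {7,10}→2  {8,10}→1  {9,10}→2
  3 left: {3,5,7}→1  {5,7,9}→3  {5,7,10}→3  {6,8,10}→1  {7,8,10}→3  {7,9,10}→6  {8,9,10}→3
  4 left: {3,5,7,9}→4  {3,5,7,10}→4  {4,6,8,10}→1  {5,7,8,10}→6  {5,7,9,10}→12  {6,7,8,10}→4  {6,8,9,10}→4  {7,8,9,10}→12
  5 left: {3,5,7,8,10}→10  {3,5,7,9,10}→20  {4,6,7,8,10}→5  {4,6,8,9,10}→5  {5,6,7,8,10}→10  {5,7,8,9,10}→30  {6,7,8,9,10}→20
  6 left: {3,5,6,7,8,10}→20  {3,5,7,8,9,10}→60  {4,5,6,7,8,10}→15  {4,6,7,8,9,10}→30  {5,6,7,8,9,10}→60
  7 left: {3,4,5,6,7,8,10}→35  {3,5,6,7,8,9,10}→140  {4,5,6,7,8,9,10}→105
  8 left: {2,3,4,5,6,7,8,10}→35  {3,4,5,6,7,8,9,10}→280
  9 left: {1,2,3,4,5,6,7,8,10}→35  {2,3,4,5,6,7,8,9,10}→315
  placing 0:a first → 350 extensions

350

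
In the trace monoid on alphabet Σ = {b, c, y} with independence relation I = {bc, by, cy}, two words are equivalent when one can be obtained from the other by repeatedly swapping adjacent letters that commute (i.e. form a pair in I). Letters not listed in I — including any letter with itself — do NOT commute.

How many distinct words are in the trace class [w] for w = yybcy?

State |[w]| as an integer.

piece 0:y — minimal
piece 1:y rests on {0:y}
piece 2:b — minimal
piece 3:c — minimal
piece 4:y rests on {1:y}
minimal pieces: {0:y, 2:b, 3:c}
ways to finish when only these pieces remain (= sum over removing one remaining piece with nothing left below it):
  1 left: {2}→1  {3}→1  {4}→1
  2 left: {1,4}→1  {2,3}→2  {2,4}→2  {3,4}→2
  3 left: {0,1,4}→1  {1,2,4}→3  {1,3,4}→3  {2,3,4}→6
  placing 0:y first → 12 extensions
  placing 2:b first → 4 extensions
  placing 3:c first → 4 extensions
total linear extensions = 20

20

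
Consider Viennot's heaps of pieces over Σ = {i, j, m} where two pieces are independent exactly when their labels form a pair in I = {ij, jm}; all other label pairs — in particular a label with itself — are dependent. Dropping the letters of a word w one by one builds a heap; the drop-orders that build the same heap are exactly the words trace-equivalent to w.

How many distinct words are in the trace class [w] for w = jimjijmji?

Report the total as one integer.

126

drop 0:j onto floor
drop 1:i onto floor
drop 2:m onto {1:i}
drop 3:j onto {0:j}
drop 4:i onto {2:m}
drop 5:j onto {3:j}
drop 6:m onto {4:i}
drop 7:j onto {5:j}
drop 8:i onto {6:m}
ground layer = {0:j, 1:i}
drop-orders for the pieces not yet dropped (sum over which currently-grounded one goes next):
  1 to go: {7} 1  {8} 1
  2 to go: {5,7} 1  {6,8} 1  {7,8} 2
  3 to go: {3,5,7} 1  {4,6,8} 1  {5,7,8} 3  {6,7,8} 3
  4 to go: {0,3,5,7} 1  {2,4,6,8} 1  {3,5,7,8} 4  {4,6,7,8} 4  {5,6,7,8} 6
  5 to go: {0,3,5,7,8} 5  {1,2,4,6,8} 1  {2,4,6,7,8} 5  {3,5,6,7,8} 10  {4,5,6,7,8} 10
  6 to go: {0,3,5,6,7,8} 15  {1,2,4,6,7,8} 6  {2,4,5,6,7,8} 15  {3,4,5,6,7,8} 20
  7 to go: {0,3,4,5,6,7,8} 35  {1,2,4,5,6,7,8} 21  {2,3,4,5,6,7,8} 35
  if 0:j drops first: 56 orders
  if 1:i drops first: 70 orders
heap linearizations: 126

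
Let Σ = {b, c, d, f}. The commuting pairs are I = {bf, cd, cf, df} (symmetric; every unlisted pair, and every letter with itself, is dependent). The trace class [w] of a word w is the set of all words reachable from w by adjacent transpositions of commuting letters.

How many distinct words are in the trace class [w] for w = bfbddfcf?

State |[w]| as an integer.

piece 0:b — minimal
piece 1:f — minimal
piece 2:b rests on {0:b}
piece 3:d rests on {2:b}
piece 4:d rests on {3:d}
piece 5:f rests on {1:f}
piece 6:c rests on {2:b}
piece 7:f rests on {5:f}
minimal pieces: {0:b, 1:f}
ways to finish when only these pieces remain (= sum over removing one remaining piece with nothing left below it):
  1 left: {4}→1  {6}→1  {7}→1
  2 left: {3,4}→1  {4,6}→2  {4,7}→2  {5,7}→1  {6,7}→2
  3 left: {1,5,7}→1  {3,4,6}→3  {3,4,7}→3  {4,5,7}→3  {4,6,7}→6  {5,6,7}→3
  4 left: {1,4,5,7}→4  {1,5,6,7}→4  {2,3,4,6}→3  {3,4,5,7}→6  {3,4,6,7}→12  {4,5,6,7}→12
  5 left: {0,2,3,4,6}→3  {1,3,4,5,7}→10  {1,4,5,6,7}→20  {2,3,4,6,7}→15  {3,4,5,6,7}→30
  6 left: {0,2,3,4,6,7}→18  {1,3,4,5,6,7}→60  {2,3,4,5,6,7}→45
  placing 0:b first → 105 extensions
  placing 1:f first → 63 extensions
total linear extensions = 168

168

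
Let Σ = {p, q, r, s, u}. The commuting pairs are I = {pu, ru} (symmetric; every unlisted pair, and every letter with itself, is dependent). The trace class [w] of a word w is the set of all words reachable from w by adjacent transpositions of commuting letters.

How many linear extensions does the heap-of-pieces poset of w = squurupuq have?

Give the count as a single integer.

drop 0:s onto floor
drop 1:q onto {0:s}
drop 2:u onto {1:q}
drop 3:u onto {2:u}
drop 4:r onto {1:q}
drop 5:u onto {3:u}
drop 6:p onto {4:r}
drop 7:u onto {5:u}
drop 8:q onto {6:p, 7:u}
ground layer = {0:s}
drop-orders for the pieces not yet dropped (sum over which currently-grounded one goes next):
  1 to go: {8} 1
  2 to go: {6,8} 1  {7,8} 1
  3 to go: {4,6,8} 1  {5,7,8} 1  {6,7,8} 2
  4 to go: {3,5,7,8} 1  {4,6,7,8} 3  {5,6,7,8} 3
  5 to go: {2,3,5,7,8} 1  {3,5,6,7,8} 4  {4,5,6,7,8} 6
  6 to go: {2,3,5,6,7,8} 5  {3,4,5,6,7,8} 10
  7 to go: {2,3,4,5,6,7,8} 15
  if 0:s drops first: 15 orders

15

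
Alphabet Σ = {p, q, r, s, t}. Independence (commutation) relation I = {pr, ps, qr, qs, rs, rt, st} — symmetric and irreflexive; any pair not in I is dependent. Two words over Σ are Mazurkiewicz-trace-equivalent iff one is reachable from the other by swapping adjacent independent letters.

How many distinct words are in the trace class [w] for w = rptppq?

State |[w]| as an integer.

drop 0:r onto floor
drop 1:p onto floor
drop 2:t onto {1:p}
drop 3:p onto {2:t}
drop 4:p onto {3:p}
drop 5:q onto {4:p}
ground layer = {0:r, 1:p}
drop-orders for the pieces not yet dropped (sum over which currently-grounded one goes next):
  1 to go: {0} 1  {5} 1
  2 to go: {0,5} 2  {4,5} 1
  3 to go: {0,4,5} 3  {3,4,5} 1
  4 to go: {0,3,4,5} 4  {2,3,4,5} 1
  if 0:r drops first: 1 orders
  if 1:p drops first: 5 orders
heap linearizations: 6

6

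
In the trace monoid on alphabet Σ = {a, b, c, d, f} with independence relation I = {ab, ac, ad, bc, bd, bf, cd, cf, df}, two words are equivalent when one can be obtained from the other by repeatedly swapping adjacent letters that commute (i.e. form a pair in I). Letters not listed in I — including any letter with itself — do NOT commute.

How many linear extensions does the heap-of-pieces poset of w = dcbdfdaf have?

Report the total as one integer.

1120

0(d) covers ∅
1(c) covers ∅
2(b) covers ∅
3(d) covers 0:d
4(f) covers ∅
5(d) covers 3:d
6(a) covers 4:f
7(f) covers 6:a
floor of heap: 0:d, 1:c, 2:b, 4:f
completions by unplaced set U, small U first (add the entries for U minus each lowest piece of U):
  |U|=1: {1}:1  {2}:1  {5}:1  {7}:1
  |U|=2: {1,2}:2  {1,5}:2  {1,7}:2  {2,5}:2  {2,7}:2  {3,5}:1  {5,7}:2  {6,7}:1
  |U|=3: {0,3,5}:1  {1,2,5}:6  {1,2,7}:6  {1,3,5}:3  {1,5,7}:6  {1,6,7}:3  {2,3,5}:3  {2,5,7}:6  {2,6,7}:3  {3,5,7}:3  {4,6,7}:1  {5,6,7}:3
  |U|=4: {0,1,3,5}:4  {0,2,3,5}:4  {0,3,5,7}:4  {1,2,3,5}:12  {1,2,5,7}:24  {1,2,6,7}:12  {1,3,5,7}:12  {1,4,6,7}:4  {1,5,6,7}:12  {2,3,5,7}:12  {2,4,6,7}:4  {2,5,6,7}:12  {3,5,6,7}:6  {4,5,6,7}:4
  |U|=5: {0,1,2,3,5}:20  {0,1,3,5,7}:20  {0,2,3,5,7}:20  {0,3,5,6,7}:10  {1,2,3,5,7}:60  {1,2,4,6,7}:20  {1,2,5,6,7}:60  {1,3,5,6,7}:30  {1,4,5,6,7}:20  {2,3,5,6,7}:30  {2,4,5,6,7}:20  {3,4,5,6,7}:10
  |U|=6: {0,1,2,3,5,7}:120  {0,1,3,5,6,7}:60  {0,2,3,5,6,7}:60  {0,3,4,5,6,7}:20  {1,2,3,5,6,7}:180  {1,2,4,5,6,7}:120  {1,3,4,5,6,7}:60  {2,3,4,5,6,7}:60
  start at 0(d): 420
  start at 1(c): 140
  start at 2(b): 140
  start at 4(f): 420
sum over floor = 1120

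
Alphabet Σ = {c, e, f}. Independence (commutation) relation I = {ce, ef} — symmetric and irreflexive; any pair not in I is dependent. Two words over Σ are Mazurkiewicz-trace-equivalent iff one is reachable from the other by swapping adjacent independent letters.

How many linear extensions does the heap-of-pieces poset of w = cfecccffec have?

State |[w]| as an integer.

45

piece 0:c — minimal
piece 1:f rests on {0:c}
piece 2:e — minimal
piece 3:c rests on {1:f}
piece 4:c rests on {3:c}
piece 5:c rests on {4:c}
piece 6:f rests on {5:c}
piece 7:f rests on {6:f}
piece 8:e rests on {2:e}
piece 9:c rests on {7:f}
minimal pieces: {0:c, 2:e}
ways to finish when only these pieces remain (= sum over removing one remaining piece with nothing left below it):
  1 left: {8}→1  {9}→1
  2 left: {2,8}→1  {7,9}→1  {8,9}→2
  3 left: {2,8,9}→3  {6,7,9}→1  {7,8,9}→3
  4 left: {2,7,8,9}→6  {5,6,7,9}→1  {6,7,8,9}→4
  5 left: {2,6,7,8,9}→10  {4,5,6,7,9}→1  {5,6,7,8,9}→5
  6 left: {2,5,6,7,8,9}→15  {3,4,5,6,7,9}→1  {4,5,6,7,8,9}→6
  7 left: {1,3,4,5,6,7,9}→1  {2,4,5,6,7,8,9}→21  {3,4,5,6,7,8,9}→7
  8 left: {0,1,3,4,5,6,7,9}→1  {1,3,4,5,6,7,8,9}→8  {2,3,4,5,6,7,8,9}→28
  placing 0:c first → 36 extensions
  placing 2:e first → 9 extensions
total linear extensions = 45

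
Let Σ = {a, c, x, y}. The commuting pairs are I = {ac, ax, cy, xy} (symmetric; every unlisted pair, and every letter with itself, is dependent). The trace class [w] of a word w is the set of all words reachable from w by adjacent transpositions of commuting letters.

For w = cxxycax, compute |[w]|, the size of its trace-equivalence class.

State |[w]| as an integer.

21

0(c) covers ∅
1(x) covers 0:c
2(x) covers 1:x
3(y) covers ∅
4(c) covers 2:x
5(a) covers 3:y
6(x) covers 4:c
floor of heap: 0:c, 3:y
completions by unplaced set U, small U first (add the entries for U minus each lowest piece of U):
  |U|=1: {5}:1  {6}:1
  |U|=2: {3,5}:1  {4,6}:1  {5,6}:2
  |U|=3: {2,4,6}:1  {3,5,6}:3  {4,5,6}:3
  |U|=4: {1,2,4,6}:1  {2,4,5,6}:4  {3,4,5,6}:6
  |U|=5: {0,1,2,4,6}:1  {1,2,4,5,6}:5  {2,3,4,5,6}:10
  start at 0(c): 15
  start at 3(y): 6
sum over floor = 21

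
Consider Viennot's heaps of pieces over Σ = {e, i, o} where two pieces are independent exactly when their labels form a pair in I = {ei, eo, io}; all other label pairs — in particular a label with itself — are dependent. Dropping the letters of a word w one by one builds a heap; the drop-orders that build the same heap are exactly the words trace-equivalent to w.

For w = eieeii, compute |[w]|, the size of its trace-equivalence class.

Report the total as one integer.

20

drop 0:e onto floor
drop 1:i onto floor
drop 2:e onto {0:e}
drop 3:e onto {2:e}
drop 4:i onto {1:i}
drop 5:i onto {4:i}
ground layer = {0:e, 1:i}
drop-orders for the pieces not yet dropped (sum over which currently-grounded one goes next):
  1 to go: {3} 1  {5} 1
  2 to go: {2,3} 1  {3,5} 2  {4,5} 1
  3 to go: {0,2,3} 1  {1,4,5} 1  {2,3,5} 3  {3,4,5} 3
  4 to go: {0,2,3,5} 4  {1,3,4,5} 4  {2,3,4,5} 6
  if 0:e drops first: 10 orders
  if 1:i drops first: 10 orders
heap linearizations: 20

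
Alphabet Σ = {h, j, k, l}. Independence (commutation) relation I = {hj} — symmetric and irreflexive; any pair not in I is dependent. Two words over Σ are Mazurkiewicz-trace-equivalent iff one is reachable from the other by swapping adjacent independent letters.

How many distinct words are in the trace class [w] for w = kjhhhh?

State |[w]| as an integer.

#0=k has no predecessor
#1=j depends on [0:k]
#2=h depends on [0:k]
#3=h depends on [2:h]
#4=h depends on [3:h]
#5=h depends on [4:h]
sources: [0:k]
N(rest) = Σ N(rest − s) over sources s of rest; N(one piece) = 1:
  size 1 → [1]=1  [5]=1
  size 2 → [1,5]=2  [4,5]=1
  size 3 → [1,4,5]=3  [3,4,5]=1
  size 4 → [1,3,4,5]=4  [2,3,4,5]=1
  first=0(k) contributes 5

5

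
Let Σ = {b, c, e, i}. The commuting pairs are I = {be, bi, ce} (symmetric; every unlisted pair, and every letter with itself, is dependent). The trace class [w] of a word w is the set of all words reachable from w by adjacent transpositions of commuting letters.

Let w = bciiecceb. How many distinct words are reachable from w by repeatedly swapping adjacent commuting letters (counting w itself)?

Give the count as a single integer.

10

piece 0:b — minimal
piece 1:c rests on {0:b}
piece 2:i rests on {1:c}
piece 3:i rests on {2:i}
piece 4:e rests on {3:i}
piece 5:c rests on {3:i}
piece 6:c rests on {5:c}
piece 7:e rests on {4:e}
piece 8:b rests on {6:c}
minimal pieces: {0:b}
ways to finish when only these pieces remain (= sum over removing one remaining piece with nothing left below it):
  1 left: {7}→1  {8}→1
  2 left: {4,7}→1  {6,8}→1  {7,8}→2
  3 left: {4,7,8}→3  {5,6,8}→1  {6,7,8}→3
  4 left: {4,6,7,8}→6  {5,6,7,8}→4
  5 left: {4,5,6,7,8}→10
  6 left: {3,4,5,6,7,8}→10
  7 left: {2,3,4,5,6,7,8}→10
  placing 0:b first → 10 extensions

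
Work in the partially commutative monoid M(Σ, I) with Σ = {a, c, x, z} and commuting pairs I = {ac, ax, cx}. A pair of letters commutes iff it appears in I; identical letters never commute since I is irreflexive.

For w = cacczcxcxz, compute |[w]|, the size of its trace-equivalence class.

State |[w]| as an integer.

piece 0:c — minimal
piece 1:a — minimal
piece 2:c rests on {0:c}
piece 3:c rests on {2:c}
piece 4:z rests on {1:a, 3:c}
piece 5:c rests on {4:z}
piece 6:x rests on {4:z}
piece 7:c rests on {5:c}
piece 8:x rests on {6:x}
piece 9:z rests on {7:c, 8:x}
minimal pieces: {0:c, 1:a}
ways to finish when only these pieces remain (= sum over removing one remaining piece with nothing left below it):
  1 left: {9}→1
  2 left: {7,9}→1  {8,9}→1
  3 left: {5,7,9}→1  {6,8,9}→1  {7,8,9}→2
  4 left: {5,7,8,9}→3  {6,7,8,9}→3
  5 left: {5,6,7,8,9}→6
  6 left: {4,5,6,7,8,9}→6
  7 left: {1,4,5,6,7,8,9}→6  {3,4,5,6,7,8,9}→6
  8 left: {1,3,4,5,6,7,8,9}→12  {2,3,4,5,6,7,8,9}→6
  placing 0:c first → 18 extensions
  placing 1:a first → 6 extensions
total linear extensions = 24

24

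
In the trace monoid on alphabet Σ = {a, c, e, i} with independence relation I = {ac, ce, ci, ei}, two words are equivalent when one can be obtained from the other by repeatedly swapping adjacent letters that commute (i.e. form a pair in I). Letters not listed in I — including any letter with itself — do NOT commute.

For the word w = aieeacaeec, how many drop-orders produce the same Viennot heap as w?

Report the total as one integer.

piece 0:a — minimal
piece 1:i rests on {0:a}
piece 2:e rests on {0:a}
piece 3:e rests on {2:e}
piece 4:a rests on {1:i, 3:e}
piece 5:c — minimal
piece 6:a rests on {4:a}
piece 7:e rests on {6:a}
piece 8:e rests on {7:e}
piece 9:c rests on {5:c}
minimal pieces: {0:a, 5:c}
ways to finish when only these pieces remain (= sum over removing one remaining piece with nothing left below it):
  1 left: {8}→1  {9}→1
  2 left: {5,9}→1  {7,8}→1  {8,9}→2
  3 left: {5,8,9}→3  {6,7,8}→1  {7,8,9}→3
  4 left: {4,6,7,8}→1  {5,7,8,9}→6  {6,7,8,9}→4
  5 left: {1,4,6,7,8}→1  {3,4,6,7,8}→1  {4,6,7,8,9}→5  {5,6,7,8,9}→10
  6 left: {1,3,4,6,7,8}→2  {1,4,6,7,8,9}→6  {2,3,4,6,7,8}→1  {3,4,6,7,8,9}→6  {4,5,6,7,8,9}→15
  7 left: {1,2,3,4,6,7,8}→3  {1,3,4,6,7,8,9}→14  {1,4,5,6,7,8,9}→21  {2,3,4,6,7,8,9}→7  {3,4,5,6,7,8,9}→21
  8 left: {0,1,2,3,4,6,7,8}→3  {1,2,3,4,6,7,8,9}→24  {1,3,4,5,6,7,8,9}→56  {2,3,4,5,6,7,8,9}→28
  placing 0:a first → 108 extensions
  placing 5:c first → 27 extensions
total linear extensions = 135

135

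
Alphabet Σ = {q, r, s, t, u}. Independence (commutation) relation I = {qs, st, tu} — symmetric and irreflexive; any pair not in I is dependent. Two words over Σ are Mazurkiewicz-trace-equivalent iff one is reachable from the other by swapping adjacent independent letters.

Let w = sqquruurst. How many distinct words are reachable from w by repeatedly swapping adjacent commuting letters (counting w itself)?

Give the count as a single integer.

drop 0:s onto floor
drop 1:q onto floor
drop 2:q onto {1:q}
drop 3:u onto {0:s, 2:q}
drop 4:r onto {3:u}
drop 5:u onto {4:r}
drop 6:u onto {5:u}
drop 7:r onto {6:u}
drop 8:s onto {7:r}
drop 9:t onto {7:r}
ground layer = {0:s, 1:q}
drop-orders for the pieces not yet dropped (sum over which currently-grounded one goes next):
  1 to go: {8} 1  {9} 1
  2 to go: {8,9} 2
  3 to go: {7,8,9} 2
  4 to go: {6,7,8,9} 2
  5 to go: {5,6,7,8,9} 2
  6 to go: {4,5,6,7,8,9} 2
  7 to go: {3,4,5,6,7,8,9} 2
  8 to go: {0,3,4,5,6,7,8,9} 2  {2,3,4,5,6,7,8,9} 2
  if 0:s drops first: 2 orders
  if 1:q drops first: 4 orders
heap linearizations: 6

6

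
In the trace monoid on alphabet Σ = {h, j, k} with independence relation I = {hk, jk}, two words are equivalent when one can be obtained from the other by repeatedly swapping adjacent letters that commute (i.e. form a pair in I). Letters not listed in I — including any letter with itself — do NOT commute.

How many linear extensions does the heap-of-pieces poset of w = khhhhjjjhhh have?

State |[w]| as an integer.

drop 0:k onto floor
drop 1:h onto floor
drop 2:h onto {1:h}
drop 3:h onto {2:h}
drop 4:h onto {3:h}
drop 5:j onto {4:h}
drop 6:j onto {5:j}
drop 7:j onto {6:j}
drop 8:h onto {7:j}
drop 9:h onto {8:h}
drop 10:h onto {9:h}
ground layer = {0:k, 1:h}
drop-orders for the pieces not yet dropped (sum over which currently-grounded one goes next):
  1 to go: {0} 1  {10} 1
  2 to go: {0,10} 2  {9,10} 1
  3 to go: {0,9,10} 3  {8,9,10} 1
  4 to go: {0,8,9,10} 4  {7,8,9,10} 1
  5 to go: {0,7,8,9,10} 5  {6,7,8,9,10} 1
  6 to go: {0,6,7,8,9,10} 6  {5,6,7,8,9,10} 1
  7 to go: {0,5,6,7,8,9,10} 7  {4,5,6,7,8,9,10} 1
  8 to go: {0,4,5,6,7,8,9,10} 8  {3,4,5,6,7,8,9,10} 1
  9 to go: {0,3,4,5,6,7,8,9,10} 9  {2,3,4,5,6,7,8,9,10} 1
  if 0:k drops first: 1 orders
  if 1:h drops first: 10 orders
heap linearizations: 11

11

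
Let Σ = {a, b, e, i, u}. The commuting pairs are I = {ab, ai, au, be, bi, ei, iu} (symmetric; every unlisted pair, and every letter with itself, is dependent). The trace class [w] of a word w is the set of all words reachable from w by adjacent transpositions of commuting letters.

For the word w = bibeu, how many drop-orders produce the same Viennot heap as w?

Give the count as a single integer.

#0=b has no predecessor
#1=i has no predecessor
#2=b depends on [0:b]
#3=e has no predecessor
#4=u depends on [2:b, 3:e]
sources: [0:b, 1:i, 3:e]
N(rest) = Σ N(rest − s) over sources s of rest; N(one piece) = 1:
  size 1 → [1]=1  [4]=1
  size 2 → [1,4]=2  [2,4]=1  [3,4]=1
  size 3 → [0,2,4]=1  [1,2,4]=3  [1,3,4]=3  [2,3,4]=2
  first=0(b) contributes 8
  first=1(i) contributes 3
  first=3(e) contributes 4
|[w]| = 15

15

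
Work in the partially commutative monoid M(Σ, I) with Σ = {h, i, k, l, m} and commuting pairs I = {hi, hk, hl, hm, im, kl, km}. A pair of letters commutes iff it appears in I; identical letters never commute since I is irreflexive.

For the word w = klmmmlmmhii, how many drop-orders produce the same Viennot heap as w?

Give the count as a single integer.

drop 0:k onto floor
drop 1:l onto floor
drop 2:m onto {1:l}
drop 3:m onto {2:m}
drop 4:m onto {3:m}
drop 5:l onto {4:m}
drop 6:m onto {5:l}
drop 7:m onto {6:m}
drop 8:h onto floor
drop 9:i onto {0:k, 5:l}
drop 10:i onto {9:i}
ground layer = {0:k, 1:l, 8:h}
drop-orders for the pieces not yet dropped (sum over which currently-grounded one goes next):
  1 to go: {7} 1  {8} 1  {10} 1
  2 to go: {6,7} 1  {7,8} 2  {7,10} 2  {8,10} 2  {9,10} 1
  3 to go: {0,9,10} 1  {6,7,8} 3  {6,7,10} 3  {7,8,10} 6  {7,9,10} 3  {8,9,10} 3
  4 to go: {0,7,9,10} 4  {0,8,9,10} 4  {6,7,8,10} 12  {6,7,9,10} 6  {7,8,9,10} 12
  5 to go: {0,6,7,9,10} 10  {0,7,8,9,10} 20  {5,6,7,9,10} 6  {6,7,8,9,10} 30
  6 to go: {0,5,6,7,9,10} 16  {0,6,7,8,9,10} 60  {4,5,6,7,9,10} 6  {5,6,7,8,9,10} 36
  7 to go: {0,4,5,6,7,9,10} 22  {0,5,6,7,8,9,10} 112  {3,4,5,6,7,9,10} 6  {4,5,6,7,8,9,10} 42
  8 to go: {0,3,4,5,6,7,9,10} 28  {0,4,5,6,7,8,9,10} 176  {2,3,4,5,6,7,9,10} 6  {3,4,5,6,7,8,9,10} 48
  9 to go: {0,2,3,4,5,6,7,9,10} 34  {0,3,4,5,6,7,8,9,10} 252  {1,2,3,4,5,6,7,9,10} 6  {2,3,4,5,6,7,8,9,10} 54
  if 0:k drops first: 60 orders
  if 1:l drops first: 340 orders
  if 8:h drops first: 40 orders
heap linearizations: 440

440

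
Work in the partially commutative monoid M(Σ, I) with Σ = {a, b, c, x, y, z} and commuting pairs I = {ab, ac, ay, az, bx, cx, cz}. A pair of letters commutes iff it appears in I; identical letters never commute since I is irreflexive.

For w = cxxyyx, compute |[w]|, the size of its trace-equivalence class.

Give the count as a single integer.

3

drop 0:c onto floor
drop 1:x onto floor
drop 2:x onto {1:x}
drop 3:y onto {0:c, 2:x}
drop 4:y onto {3:y}
drop 5:x onto {4:y}
ground layer = {0:c, 1:x}
drop-orders for the pieces not yet dropped (sum over which currently-grounded one goes next):
  1 to go: {5} 1
  2 to go: {4,5} 1
  3 to go: {3,4,5} 1
  4 to go: {0,3,4,5} 1  {2,3,4,5} 1
  if 0:c drops first: 1 orders
  if 1:x drops first: 2 orders
heap linearizations: 3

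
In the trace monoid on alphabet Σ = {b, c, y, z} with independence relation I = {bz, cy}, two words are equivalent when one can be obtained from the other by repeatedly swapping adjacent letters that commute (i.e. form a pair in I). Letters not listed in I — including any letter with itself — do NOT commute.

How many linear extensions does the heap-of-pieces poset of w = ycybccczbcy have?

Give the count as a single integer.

12

drop 0:y onto floor
drop 1:c onto floor
drop 2:y onto {0:y}
drop 3:b onto {1:c, 2:y}
drop 4:c onto {3:b}
drop 5:c onto {4:c}
drop 6:c onto {5:c}
drop 7:z onto {6:c}
drop 8:b onto {6:c}
drop 9:c onto {7:z, 8:b}
drop 10:y onto {7:z, 8:b}
ground layer = {0:y, 1:c}
drop-orders for the pieces not yet dropped (sum over which currently-grounded one goes next):
  1 to go: {9} 1  {10} 1
  2 to go: {9,10} 2
  3 to go: {7,9,10} 2  {8,9,10} 2
  4 to go: {7,8,9,10} 4
  5 to go: {6,7,8,9,10} 4
  6 to go: {5,6,7,8,9,10} 4
  7 to go: {4,5,6,7,8,9,10} 4
  8 to go: {3,4,5,6,7,8,9,10} 4
  9 to go: {1,3,4,5,6,7,8,9,10} 4  {2,3,4,5,6,7,8,9,10} 4
  if 0:y drops first: 8 orders
  if 1:c drops first: 4 orders
heap linearizations: 12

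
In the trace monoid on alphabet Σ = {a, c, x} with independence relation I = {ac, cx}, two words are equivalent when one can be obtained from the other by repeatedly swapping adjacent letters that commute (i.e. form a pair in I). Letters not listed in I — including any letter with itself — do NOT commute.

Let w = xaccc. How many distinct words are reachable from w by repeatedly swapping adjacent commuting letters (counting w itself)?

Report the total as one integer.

piece 0:x — minimal
piece 1:a rests on {0:x}
piece 2:c — minimal
piece 3:c rests on {2:c}
piece 4:c rests on {3:c}
minimal pieces: {0:x, 2:c}
ways to finish when only these pieces remain (= sum over removing one remaining piece with nothing left below it):
  1 left: {1}→1  {4}→1
  2 left: {0,1}→1  {1,4}→2  {3,4}→1
  3 left: {0,1,4}→3  {1,3,4}→3  {2,3,4}→1
  placing 0:x first → 4 extensions
  placing 2:c first → 6 extensions
total linear extensions = 10

10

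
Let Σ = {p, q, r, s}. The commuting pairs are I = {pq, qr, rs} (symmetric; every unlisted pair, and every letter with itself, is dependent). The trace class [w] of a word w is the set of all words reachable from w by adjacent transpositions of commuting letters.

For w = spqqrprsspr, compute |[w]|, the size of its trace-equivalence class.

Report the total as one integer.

0(s) covers ∅
1(p) covers 0:s
2(q) covers 0:s
3(q) covers 2:q
4(r) covers 1:p
5(p) covers 4:r
6(r) covers 5:p
7(s) covers 3:q, 5:p
8(s) covers 7:s
9(p) covers 6:r, 8:s
10(r) covers 9:p
floor of heap: 0:s
completions by unplaced set U, small U first (add the entries for U minus each lowest piece of U):
  |U|=1: {10}:1
  |U|=2: {9,10}:1
  |U|=3: {6,9,10}:1  {8,9,10}:1
  |U|=4: {6,8,9,10}:2  {7,8,9,10}:1
  |U|=5: {3,7,8,9,10}:1  {6,7,8,9,10}:3
  |U|=6: {2,3,7,8,9,10}:1  {3,6,7,8,9,10}:4  {5,6,7,8,9,10}:3
  |U|=7: {2,3,6,7,8,9,10}:5  {3,5,6,7,8,9,10}:7  {4,5,6,7,8,9,10}:3
  |U|=8: {1,4,5,6,7,8,9,10}:3  {2,3,5,6,7,8,9,10}:12  {3,4,5,6,7,8,9,10}:10
  |U|=9: {1,3,4,5,6,7,8,9,10}:13  {2,3,4,5,6,7,8,9,10}:22
  start at 0(s): 35

35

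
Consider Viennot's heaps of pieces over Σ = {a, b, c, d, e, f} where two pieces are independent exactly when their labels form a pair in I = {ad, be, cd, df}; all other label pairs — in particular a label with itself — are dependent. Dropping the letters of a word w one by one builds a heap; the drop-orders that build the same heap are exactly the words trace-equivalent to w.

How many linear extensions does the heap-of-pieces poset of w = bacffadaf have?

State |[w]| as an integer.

piece 0:b — minimal
piece 1:a rests on {0:b}
piece 2:c rests on {1:a}
piece 3:f rests on {2:c}
piece 4:f rests on {3:f}
piece 5:a rests on {4:f}
piece 6:d rests on {0:b}
piece 7:a rests on {5:a}
piece 8:f rests on {7:a}
minimal pieces: {0:b}
ways to finish when only these pieces remain (= sum over removing one remaining piece with nothing left below it):
  1 left: {6}→1  {8}→1
  2 left: {6,8}→2  {7,8}→1
  3 left: {5,7,8}→1  {6,7,8}→3
  4 left: {4,5,7,8}→1  {5,6,7,8}→4
  5 left: {3,4,5,7,8}→1  {4,5,6,7,8}→5
  6 left: {2,3,4,5,7,8}→1  {3,4,5,6,7,8}→6
  7 left: {1,2,3,4,5,7,8}→1  {2,3,4,5,6,7,8}→7
  placing 0:b first → 8 extensions

8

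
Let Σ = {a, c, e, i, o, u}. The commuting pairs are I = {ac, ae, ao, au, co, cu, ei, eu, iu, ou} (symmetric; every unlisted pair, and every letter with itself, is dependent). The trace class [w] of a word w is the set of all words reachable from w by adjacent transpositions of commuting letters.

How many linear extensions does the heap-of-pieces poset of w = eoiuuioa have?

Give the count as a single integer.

0(e) covers ∅
1(o) covers 0:e
2(i) covers 1:o
3(u) covers ∅
4(u) covers 3:u
5(i) covers 2:i
6(o) covers 5:i
7(a) covers 5:i
floor of heap: 0:e, 3:u
completions by unplaced set U, small U first (add the entries for U minus each lowest piece of U):
  |U|=1: {4}:1  {6}:1  {7}:1
  |U|=2: {3,4}:1  {4,6}:2  {4,7}:2  {6,7}:2
  |U|=3: {3,4,6}:3  {3,4,7}:3  {4,6,7}:6  {5,6,7}:2
  |U|=4: {2,5,6,7}:2  {3,4,6,7}:12  {4,5,6,7}:8
  |U|=5: {1,2,5,6,7}:2  {2,4,5,6,7}:10  {3,4,5,6,7}:20
  |U|=6: {0,1,2,5,6,7}:2  {1,2,4,5,6,7}:12  {2,3,4,5,6,7}:30
  start at 0(e): 42
  start at 3(u): 14
sum over floor = 56

56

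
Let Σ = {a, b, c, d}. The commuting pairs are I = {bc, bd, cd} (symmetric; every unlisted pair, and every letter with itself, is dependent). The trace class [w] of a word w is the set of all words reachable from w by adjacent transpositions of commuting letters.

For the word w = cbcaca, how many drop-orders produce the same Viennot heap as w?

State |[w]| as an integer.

3

0(c) covers ∅
1(b) covers ∅
2(c) covers 0:c
3(a) covers 1:b, 2:c
4(c) covers 3:a
5(a) covers 4:c
floor of heap: 0:c, 1:b
completions by unplaced set U, small U first (add the entries for U minus each lowest piece of U):
  |U|=1: {5}:1
  |U|=2: {4,5}:1
  |U|=3: {3,4,5}:1
  |U|=4: {1,3,4,5}:1  {2,3,4,5}:1
  start at 0(c): 2
  start at 1(b): 1
sum over floor = 3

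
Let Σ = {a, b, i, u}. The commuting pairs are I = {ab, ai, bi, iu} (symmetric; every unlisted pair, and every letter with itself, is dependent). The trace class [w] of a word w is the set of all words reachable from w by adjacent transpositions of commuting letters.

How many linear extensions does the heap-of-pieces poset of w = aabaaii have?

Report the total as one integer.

#0=a has no predecessor
#1=a depends on [0:a]
#2=b has no predecessor
#3=a depends on [1:a]
#4=a depends on [3:a]
#5=i has no predecessor
#6=i depends on [5:i]
sources: [0:a, 2:b, 5:i]
N(rest) = Σ N(rest − s) over sources s of rest; N(one piece) = 1:
  size 1 → [2]=1  [4]=1  [6]=1
  size 2 → [2,4]=2  [2,6]=2  [3,4]=1  [4,6]=2  [5,6]=1
  size 3 → [1,3,4]=1  [2,3,4]=3  [2,4,6]=6  [2,5,6]=3  [3,4,6]=3  [4,5,6]=3
  size 4 → [0,1,3,4]=1  [1,2,3,4]=4  [1,3,4,6]=4  [2,3,4,6]=12  [2,4,5,6]=12  [3,4,5,6]=6
  size 5 → [0,1,2,3,4]=5  [0,1,3,4,6]=5  [1,2,3,4,6]=20  [1,3,4,5,6]=10  [2,3,4,5,6]=30
  first=0(a) contributes 60
  first=2(b) contributes 15
  first=5(i) contributes 30
|[w]| = 105

105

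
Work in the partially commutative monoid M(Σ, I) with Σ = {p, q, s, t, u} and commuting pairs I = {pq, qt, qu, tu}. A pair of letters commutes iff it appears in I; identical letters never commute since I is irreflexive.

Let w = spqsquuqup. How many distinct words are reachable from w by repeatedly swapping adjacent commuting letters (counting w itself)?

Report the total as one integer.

30

0(s) covers ∅
1(p) covers 0:s
2(q) covers 0:s
3(s) covers 1:p, 2:q
4(q) covers 3:s
5(u) covers 3:s
6(u) covers 5:u
7(q) covers 4:q
8(u) covers 6:u
9(p) covers 8:u
floor of heap: 0:s
completions by unplaced set U, small U first (add the entries for U minus each lowest piece of U):
  |U|=1: {7}:1  {9}:1
  |U|=2: {4,7}:1  {7,9}:2  {8,9}:1
  |U|=3: {4,7,9}:3  {6,8,9}:1  {7,8,9}:3
  |U|=4: {4,7,8,9}:6  {5,6,8,9}:1  {6,7,8,9}:4
  |U|=5: {4,6,7,8,9}:10  {5,6,7,8,9}:5
  |U|=6: {4,5,6,7,8,9}:15
  |U|=7: {3,4,5,6,7,8,9}:15
  |U|=8: {1,3,4,5,6,7,8,9}:15  {2,3,4,5,6,7,8,9}:15
  start at 0(s): 30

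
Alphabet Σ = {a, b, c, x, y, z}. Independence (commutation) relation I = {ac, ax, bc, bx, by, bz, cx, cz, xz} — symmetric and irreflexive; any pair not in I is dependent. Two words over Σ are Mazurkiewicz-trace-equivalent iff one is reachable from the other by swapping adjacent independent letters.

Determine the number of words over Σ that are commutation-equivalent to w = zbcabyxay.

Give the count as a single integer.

44

piece 0:z — minimal
piece 1:b — minimal
piece 2:c — minimal
piece 3:a rests on {0:z, 1:b}
piece 4:b rests on {3:a}
piece 5:y rests on {2:c, 3:a}
piece 6:x rests on {5:y}
piece 7:a rests on {4:b, 5:y}
piece 8:y rests on {6:x, 7:a}
minimal pieces: {0:z, 1:b, 2:c}
ways to finish when only these pieces remain (= sum over removing one remaining piece with nothing left below it):
  1 left: {8}→1
  2 left: {6,8}→1  {7,8}→1
  3 left: {4,7,8}→1  {6,7,8}→2
  4 left: {4,6,7,8}→3  {5,6,7,8}→2
  5 left: {2,5,6,7,8}→2  {4,5,6,7,8}→5
  6 left: {2,4,5,6,7,8}→7  {3,4,5,6,7,8}→5
  7 left: {0,3,4,5,6,7,8}→5  {1,3,4,5,6,7,8}→5  {2,3,4,5,6,7,8}→12
  placing 0:z first → 17 extensions
  placing 1:b first → 17 extensions
  placing 2:c first → 10 extensions
total linear extensions = 44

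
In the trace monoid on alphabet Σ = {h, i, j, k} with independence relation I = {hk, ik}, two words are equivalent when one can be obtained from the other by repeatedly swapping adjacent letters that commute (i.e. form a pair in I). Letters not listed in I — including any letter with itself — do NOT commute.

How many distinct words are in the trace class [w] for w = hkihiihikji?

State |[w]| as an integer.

36

#0=h has no predecessor
#1=k has no predecessor
#2=i depends on [0:h]
#3=h depends on [2:i]
#4=i depends on [3:h]
#5=i depends on [4:i]
#6=h depends on [5:i]
#7=i depends on [6:h]
#8=k depends on [1:k]
#9=j depends on [7:i, 8:k]
#10=i depends on [9:j]
sources: [0:h, 1:k]
N(rest) = Σ N(rest − s) over sources s of rest; N(one piece) = 1:
  size 1 → [10]=1
  size 2 → [9,10]=1
  size 3 → [7,9,10]=1  [8,9,10]=1
  size 4 → [1,8,9,10]=1  [6,7,9,10]=1  [7,8,9,10]=2
  size 5 → [1,7,8,9,10]=3  [5,6,7,9,10]=1  [6,7,8,9,10]=3
  size 6 → [1,6,7,8,9,10]=6  [4,5,6,7,9,10]=1  [5,6,7,8,9,10]=4
  size 7 → [1,5,6,7,8,9,10]=10  [3,4,5,6,7,9,10]=1  [4,5,6,7,8,9,10]=5
  size 8 → [1,4,5,6,7,8,9,10]=15  [2,3,4,5,6,7,9,10]=1  [3,4,5,6,7,8,9,10]=6
  size 9 → [0,2,3,4,5,6,7,9,10]=1  [1,3,4,5,6,7,8,9,10]=21  [2,3,4,5,6,7,8,9,10]=7
  first=0(h) contributes 28
  first=1(k) contributes 8
|[w]| = 36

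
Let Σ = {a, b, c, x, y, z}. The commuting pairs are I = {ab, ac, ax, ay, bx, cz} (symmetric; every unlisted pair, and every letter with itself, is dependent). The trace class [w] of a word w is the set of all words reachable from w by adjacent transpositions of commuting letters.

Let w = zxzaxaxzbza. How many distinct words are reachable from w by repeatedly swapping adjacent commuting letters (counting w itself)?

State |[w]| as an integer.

piece 0:z — minimal
piece 1:x rests on {0:z}
piece 2:z rests on {1:x}
piece 3:a rests on {2:z}
piece 4:x rests on {2:z}
piece 5:a rests on {3:a}
piece 6:x rests on {4:x}
piece 7:z rests on {5:a, 6:x}
piece 8:b rests on {7:z}
piece 9:z rests on {8:b}
piece 10:a rests on {9:z}
minimal pieces: {0:z}
ways to finish when only these pieces remain (= sum over removing one remaining piece with nothing left below it):
  1 left: {10}→1
  2 left: {9,10}→1
  3 left: {8,9,10}→1
  4 left: {7,8,9,10}→1
  5 left: {5,7,8,9,10}→1  {6,7,8,9,10}→1
  6 left: {3,5,7,8,9,10}→1  {4,6,7,8,9,10}→1  {5,6,7,8,9,10}→2
  7 left: {3,5,6,7,8,9,10}→3  {4,5,6,7,8,9,10}→3
  8 left: {3,4,5,6,7,8,9,10}→6
  9 left: {2,3,4,5,6,7,8,9,10}→6
  placing 0:z first → 6 extensions

6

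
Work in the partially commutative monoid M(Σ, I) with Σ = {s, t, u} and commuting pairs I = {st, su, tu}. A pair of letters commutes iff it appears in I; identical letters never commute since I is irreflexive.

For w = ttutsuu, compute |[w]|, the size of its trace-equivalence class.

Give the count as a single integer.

drop 0:t onto floor
drop 1:t onto {0:t}
drop 2:u onto floor
drop 3:t onto {1:t}
drop 4:s onto floor
drop 5:u onto {2:u}
drop 6:u onto {5:u}
ground layer = {0:t, 2:u, 4:s}
drop-orders for the pieces not yet dropped (sum over which currently-grounded one goes next):
  1 to go: {3} 1  {4} 1  {6} 1
  2 to go: {1,3} 1  {3,4} 2  {3,6} 2  {4,6} 2  {5,6} 1
  3 to go: {0,1,3} 1  {1,3,4} 3  {1,3,6} 3  {2,5,6} 1  {3,4,6} 6  {3,5,6} 3  {4,5,6} 3
  4 to go: {0,1,3,4} 4  {0,1,3,6} 4  {1,3,4,6} 12  {1,3,5,6} 6  {2,3,5,6} 4  {2,4,5,6} 4  {3,4,5,6} 12
  5 to go: {0,1,3,4,6} 20  {0,1,3,5,6} 10  {1,2,3,5,6} 10  {1,3,4,5,6} 30  {2,3,4,5,6} 20
  if 0:t drops first: 60 orders
  if 2:u drops first: 60 orders
  if 4:s drops first: 20 orders
heap linearizations: 140

140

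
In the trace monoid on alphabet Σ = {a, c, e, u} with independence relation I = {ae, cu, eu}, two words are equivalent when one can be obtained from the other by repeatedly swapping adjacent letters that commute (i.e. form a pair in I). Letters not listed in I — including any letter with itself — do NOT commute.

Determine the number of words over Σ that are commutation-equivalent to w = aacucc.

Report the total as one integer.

piece 0:a — minimal
piece 1:a rests on {0:a}
piece 2:c rests on {1:a}
piece 3:u rests on {1:a}
piece 4:c rests on {2:c}
piece 5:c rests on {4:c}
minimal pieces: {0:a}
ways to finish when only these pieces remain (= sum over removing one remaining piece with nothing left below it):
  1 left: {3}→1  {5}→1
  2 left: {3,5}→2  {4,5}→1
  3 left: {2,4,5}→1  {3,4,5}→3
  4 left: {2,3,4,5}→4
  placing 0:a first → 4 extensions

4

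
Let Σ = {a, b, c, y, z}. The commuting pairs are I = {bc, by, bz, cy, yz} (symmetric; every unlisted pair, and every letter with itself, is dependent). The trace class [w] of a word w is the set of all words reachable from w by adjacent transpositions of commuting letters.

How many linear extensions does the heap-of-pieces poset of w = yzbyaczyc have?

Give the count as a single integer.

48

#0=y has no predecessor
#1=z has no predecessor
#2=b has no predecessor
#3=y depends on [0:y]
#4=a depends on [1:z, 2:b, 3:y]
#5=c depends on [4:a]
#6=z depends on [5:c]
#7=y depends on [4:a]
#8=c depends on [6:z]
sources: [0:y, 1:z, 2:b]
N(rest) = Σ N(rest − s) over sources s of rest; N(one piece) = 1:
  size 1 → [7]=1  [8]=1
  size 2 → [6,8]=1  [7,8]=2
  size 3 → [5,6,8]=1  [6,7,8]=3
  size 4 → [5,6,7,8]=4
  size 5 → [4,5,6,7,8]=4
  size 6 → [1,4,5,6,7,8]=4  [2,4,5,6,7,8]=4  [3,4,5,6,7,8]=4
  size 7 → [0,3,4,5,6,7,8]=4  [1,2,4,5,6,7,8]=8  [1,3,4,5,6,7,8]=8  [2,3,4,5,6,7,8]=8
  first=0(y) contributes 24
  first=1(z) contributes 12
  first=2(b) contributes 12
|[w]| = 48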